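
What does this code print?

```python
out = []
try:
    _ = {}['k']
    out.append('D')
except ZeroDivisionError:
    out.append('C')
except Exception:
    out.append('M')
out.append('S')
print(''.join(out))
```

Execution trace: 'M' (except Exception) → 'S' (after the try/except). Output: MS

Answer: MS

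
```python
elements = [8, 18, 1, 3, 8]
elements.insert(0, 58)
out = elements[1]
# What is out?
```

Trace:
`elements = [8, 18, 1, 3, 8]` → elements = [8, 18, 1, 3, 8]
`elements.insert(0, 58)` → elements = [58, 8, 18, 1, 3, 8]
`out = elements[1]` → out = 8
So out = 8

Answer: 8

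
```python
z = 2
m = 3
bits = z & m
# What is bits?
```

Trace:
`z = 2` → z = 2
`m = 3` → m = 3
`bits = z & m` → bits = 2
So bits = 2

Answer: 2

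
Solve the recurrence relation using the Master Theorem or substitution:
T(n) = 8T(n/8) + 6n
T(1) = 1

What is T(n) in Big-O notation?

By Master Theorem: a=8, b=8, f(n)=6n. Since log_8(8) = 1 and f(n) = Θ(n^1), Case 2 applies. T(n) = O(n log n).

Answer: O(n log n)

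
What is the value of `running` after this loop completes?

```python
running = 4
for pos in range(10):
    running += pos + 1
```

Start at 4, add 1 to 10 = 59
`running` takes the values: 4 → 5 → 7 → 10 → 14 → 19 → 25 → 32 → 40 → 49 → 59

Answer: 59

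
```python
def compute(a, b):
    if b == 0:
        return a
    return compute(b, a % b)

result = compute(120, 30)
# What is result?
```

compute(120, 30) -> compute(30, 0) -> 30

Answer: 30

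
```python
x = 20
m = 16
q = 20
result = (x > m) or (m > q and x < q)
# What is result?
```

Trace:
`x = 20` → x = 20
`m = 16` → m = 16
`q = 20` → q = 20
`result = (x > m) or (m > q and x < q)` → result = True
So result = True

Answer: True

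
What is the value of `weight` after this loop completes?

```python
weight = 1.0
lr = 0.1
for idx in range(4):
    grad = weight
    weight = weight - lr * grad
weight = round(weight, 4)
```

Gradient descent: w = 1.0 * (1 - 0.1)^4
`weight` takes the values: 1.0 → 0.9 → 0.81 → 0.729 → 0.6561

Answer: 0.6561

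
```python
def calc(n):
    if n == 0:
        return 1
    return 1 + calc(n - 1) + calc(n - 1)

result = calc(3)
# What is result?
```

calc(n) = 1 + 2·calc(n-1), calc(0)=1. Closed form: (1+1)·2^3 - 1 = 15.

Answer: 15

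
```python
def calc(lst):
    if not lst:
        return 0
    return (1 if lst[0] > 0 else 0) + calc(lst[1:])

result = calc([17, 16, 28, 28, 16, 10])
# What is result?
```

Count of positive elements in [17, 16, 28, 28, 16, 10] = 6

Answer: 6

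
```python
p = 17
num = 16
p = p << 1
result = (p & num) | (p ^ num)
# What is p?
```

Trace:
`p = 17` → p = 17
`num = 16` → num = 16
`p = p << 1` → p = 34
`result = (p & num) | (p ^ num)` → result = 50
So p = 34

Answer: 34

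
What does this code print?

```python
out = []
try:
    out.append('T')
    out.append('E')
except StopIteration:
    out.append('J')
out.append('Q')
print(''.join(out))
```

Execution trace: 'T' (try body) → 'E' (try body, no exception) → 'Q' (after the try/except). Output: TEQ

Answer: TEQ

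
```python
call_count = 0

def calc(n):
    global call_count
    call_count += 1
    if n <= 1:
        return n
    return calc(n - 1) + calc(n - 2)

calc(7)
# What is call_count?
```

Calls(n) = 1 + Calls(n-1) + Calls(n-2); Calls(0)=Calls(1)=1. For n=7 this gives 41.

Answer: 41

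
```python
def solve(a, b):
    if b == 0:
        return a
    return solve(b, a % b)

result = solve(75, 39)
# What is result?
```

solve(75, 39) -> solve(39, 36) -> solve(36, 3) -> solve(3, 0) -> 3

Answer: 3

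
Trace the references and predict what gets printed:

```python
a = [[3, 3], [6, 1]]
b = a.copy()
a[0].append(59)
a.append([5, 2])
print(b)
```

Key concept: shallow copy with nested lists.
Step by step:
`a = [[3, 3], [6, 1]]` → a = [[3, 3], [6, 1]]
`b = a.copy()` → b = [[3, 3], [6, 1]]
`a[0].append(59)` → a = [[3, 3, 59], [6, 1]]; b = [[3, 3, 59], [6, 1]]
`a.append([5, 2])` → a = [[3, 3, 59], [6, 1], [5, 2]]
`print(b)` → prints [[3, 3, 59], [6, 1]]

Answer: [[3, 3, 59], [6, 1]]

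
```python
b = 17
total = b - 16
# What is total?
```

Trace:
`b = 17` → b = 17
`total = b - 16` → total = 1
So total = 1

Answer: 1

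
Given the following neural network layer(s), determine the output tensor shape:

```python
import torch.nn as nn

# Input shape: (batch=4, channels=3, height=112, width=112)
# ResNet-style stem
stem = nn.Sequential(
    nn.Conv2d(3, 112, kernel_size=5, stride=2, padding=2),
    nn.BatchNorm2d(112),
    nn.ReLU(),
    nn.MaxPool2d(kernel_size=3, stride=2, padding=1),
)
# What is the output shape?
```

Input: (4, 3, 112, 112) -> after Conv2d 5x5 stride=2: (4, 112, 56, 56) -> Output: (4, 112, 28, 28)

Answer: (4, 112, 28, 28)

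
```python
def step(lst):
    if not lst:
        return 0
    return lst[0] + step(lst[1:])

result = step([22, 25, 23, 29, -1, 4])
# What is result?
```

22 + 25 + 23 + 29 + (-1) + 4 + 0 = 102

Answer: 102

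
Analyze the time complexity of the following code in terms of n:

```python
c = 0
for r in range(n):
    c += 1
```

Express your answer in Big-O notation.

Each loop level contributes: n. Multiplying the contributions gives O(n).

Answer: O(n)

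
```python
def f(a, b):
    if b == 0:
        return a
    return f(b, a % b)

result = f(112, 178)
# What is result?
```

f(112, 178) -> f(178, 112) -> f(112, 66) -> f(66, 46) -> f(46, 20) -> f(20, 6) -> f(6, 2) -> f(2, 0) -> 2

Answer: 2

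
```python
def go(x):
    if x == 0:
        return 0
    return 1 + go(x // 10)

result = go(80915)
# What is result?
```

Count of digits of 80915: 5

Answer: 5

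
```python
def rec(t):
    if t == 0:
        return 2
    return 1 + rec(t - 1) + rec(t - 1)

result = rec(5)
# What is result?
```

rec(t) = 1 + 2·rec(t-1), rec(0)=2. Closed form: (2+1)·2^5 - 1 = 95.

Answer: 95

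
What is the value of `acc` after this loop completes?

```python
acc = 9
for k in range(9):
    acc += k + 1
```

Start at 9, add 1 to 9 = 54
`acc` takes the values: 9 → 10 → 12 → 15 → 19 → 24 → 30 → 37 → 45 → 54

Answer: 54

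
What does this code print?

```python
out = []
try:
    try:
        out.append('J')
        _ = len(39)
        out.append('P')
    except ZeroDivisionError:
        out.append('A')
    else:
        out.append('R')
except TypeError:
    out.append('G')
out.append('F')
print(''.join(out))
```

Execution trace: 'J' (try body) → 'G' (outer except TypeError) → 'F' (after the try/except). Output: JGF

Answer: JGF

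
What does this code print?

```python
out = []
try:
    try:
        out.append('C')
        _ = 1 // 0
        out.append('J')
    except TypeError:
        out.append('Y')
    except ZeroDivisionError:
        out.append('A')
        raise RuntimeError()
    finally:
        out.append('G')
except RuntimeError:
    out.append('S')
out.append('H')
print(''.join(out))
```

Execution trace: 'C' (try body) → 'A' (except ZeroDivisionError) → 'G' (finally) → 'S' (outer except RuntimeError) → 'H' (after the try/except). Output: CAGSH

Answer: CAGSH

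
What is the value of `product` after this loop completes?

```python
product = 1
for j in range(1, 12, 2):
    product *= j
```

Product of 1, 3, 5, ... up to 11
`product` takes the values: 1 → 3 → 15 → 105 → 945 → 10395

Answer: 10395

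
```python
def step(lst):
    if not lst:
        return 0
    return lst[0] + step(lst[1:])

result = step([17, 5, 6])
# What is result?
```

17 + 5 + 6 + 0 = 28

Answer: 28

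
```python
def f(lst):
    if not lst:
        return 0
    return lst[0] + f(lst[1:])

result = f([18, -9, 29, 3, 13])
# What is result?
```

18 + (-9) + 29 + 3 + 13 + 0 = 54

Answer: 54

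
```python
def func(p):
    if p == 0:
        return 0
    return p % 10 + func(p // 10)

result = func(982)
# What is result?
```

Sum of digits of 982: 2 + 8 + 9 = 19

Answer: 19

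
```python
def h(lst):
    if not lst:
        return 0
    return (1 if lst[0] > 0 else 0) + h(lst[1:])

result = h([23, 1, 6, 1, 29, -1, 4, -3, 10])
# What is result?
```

Count of positive elements in [23, 1, 6, 1, 29, -1, 4, -3, 10] = 7

Answer: 7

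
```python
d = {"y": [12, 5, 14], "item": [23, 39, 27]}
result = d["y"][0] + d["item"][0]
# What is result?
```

Trace:
`d = {"y": [12, 5, 14], "item": [23, 39, 27]}` → d = {'y': [12, 5, 14], 'item': [23, 39, 27]}
`result = d["y"][0] + d["item"][0]` → result = 35
So result = 35

Answer: 35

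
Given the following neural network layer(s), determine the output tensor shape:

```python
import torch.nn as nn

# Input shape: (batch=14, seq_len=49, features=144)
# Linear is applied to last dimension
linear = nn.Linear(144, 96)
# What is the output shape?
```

Input: (14, 49, 144) -> Output: (14, 49, 96)

Answer: (14, 49, 96)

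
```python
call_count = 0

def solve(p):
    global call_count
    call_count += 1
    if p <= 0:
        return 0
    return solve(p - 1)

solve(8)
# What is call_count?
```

Linear recursion stepping by 1: 9 calls from p=8 down to ≤0.

Answer: 9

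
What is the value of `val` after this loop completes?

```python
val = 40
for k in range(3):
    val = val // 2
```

Halve 3 times: 40 // 2^3 = 5
`val` takes the values: 40 → 20 → 10 → 5

Answer: 5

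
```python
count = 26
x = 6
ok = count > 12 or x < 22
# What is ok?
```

Trace:
`count = 26` → count = 26
`x = 6` → x = 6
`ok = count > 12 or x < 22` → ok = True
So ok = True

Answer: True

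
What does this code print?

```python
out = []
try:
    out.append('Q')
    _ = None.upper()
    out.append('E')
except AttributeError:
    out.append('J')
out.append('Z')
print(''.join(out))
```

Execution trace: 'Q' (try body) → 'J' (except AttributeError) → 'Z' (after the try/except). Output: QJZ

Answer: QJZ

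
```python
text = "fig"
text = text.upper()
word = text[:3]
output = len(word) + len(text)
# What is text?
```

Trace:
`text = "fig"` → text = 'fig'
`text = text.upper()` → text = 'FIG'
`word = text[:3]` → word = 'FIG'
`output = len(word) + len(text)` → output = 6
So text = 'FIG'

Answer: 'FIG'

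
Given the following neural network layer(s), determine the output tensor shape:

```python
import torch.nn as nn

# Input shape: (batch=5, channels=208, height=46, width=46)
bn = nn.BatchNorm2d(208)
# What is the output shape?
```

Input: (5, 208, 46, 46) -> Output: (5, 208, 46, 46)

Answer: (5, 208, 46, 46)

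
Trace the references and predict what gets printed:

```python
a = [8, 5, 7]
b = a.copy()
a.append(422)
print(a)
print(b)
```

Key concept: list.copy() creates independent copy.
Step by step:
`a = [8, 5, 7]` → a = [8, 5, 7]
`b = a.copy()` → b = [8, 5, 7]
`a.append(422)` → a = [8, 5, 7, 422]
`print(a)` → prints [8, 5, 7, 422]
`print(b)` → prints [8, 5, 7]

Answer:
[8, 5, 7, 422]
[8, 5, 7]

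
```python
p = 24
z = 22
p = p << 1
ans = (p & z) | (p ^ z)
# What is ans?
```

Trace:
`p = 24` → p = 24
`z = 22` → z = 22
`p = p << 1` → p = 48
`ans = (p & z) | (p ^ z)` → ans = 54
So ans = 54

Answer: 54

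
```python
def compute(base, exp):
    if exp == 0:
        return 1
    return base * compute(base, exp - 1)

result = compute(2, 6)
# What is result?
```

compute(2, 6) = 2 * 2 * 2 * 2 * 2 * 2 = 64

Answer: 64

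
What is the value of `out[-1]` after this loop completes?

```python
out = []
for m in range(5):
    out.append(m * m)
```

Last element of squares 0 to 4
`out` takes the values: [] → [0] → [0, 1] → [0, 1, 4] → [0, 1, 4, 9] → [0, 1, 4, 9, 16]
So `out[-1]` = 16

Answer: 16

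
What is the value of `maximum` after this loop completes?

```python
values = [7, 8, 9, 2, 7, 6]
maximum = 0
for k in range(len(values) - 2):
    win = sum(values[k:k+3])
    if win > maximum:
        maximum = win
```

Max sum of 3-element window in [7, 8, 9, 2, 7, 6]
`maximum` takes the values: 0 → 24

Answer: 24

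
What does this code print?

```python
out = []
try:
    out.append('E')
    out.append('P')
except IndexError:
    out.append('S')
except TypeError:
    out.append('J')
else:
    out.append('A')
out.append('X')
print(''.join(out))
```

Execution trace: 'E' (try body) → 'P' (try body, no exception) → 'A' (else) → 'X' (after the try/except). Output: EPAX

Answer: EPAX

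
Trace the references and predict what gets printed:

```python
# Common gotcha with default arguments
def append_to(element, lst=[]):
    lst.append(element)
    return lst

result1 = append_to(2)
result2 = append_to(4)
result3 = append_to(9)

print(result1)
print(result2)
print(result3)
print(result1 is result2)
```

Key concept: mutable default argument gotcha.
Step by step:
`result1 = append_to(2)` → result1 = [2]
`result2 = append_to(4)` → result1 = [2, 4] (same object as result2); result2 = [2, 4] (same object as result1)
`result3 = append_to(9)` → result1 = [2, 4, 9] (same object as result2, result3); result2 = [2, 4, 9] (same object as result1, result3); result3 = [2, 4, 9] (same object as result1, result2)
`print(result1)` → prints [2, 4, 9]
`print(result2)` → prints [2, 4, 9]
`print(result3)` → prints [2, 4, 9]
`print(result1 is result2)` → prints True

Answer:
[2, 4, 9]
[2, 4, 9]
[2, 4, 9]
True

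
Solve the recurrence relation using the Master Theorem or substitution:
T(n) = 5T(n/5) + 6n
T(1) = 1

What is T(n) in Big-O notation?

By Master Theorem: a=5, b=5, f(n)=6n. Since log_5(5) = 1 and f(n) = Θ(n^1), Case 2 applies. T(n) = O(n log n).

Answer: O(n log n)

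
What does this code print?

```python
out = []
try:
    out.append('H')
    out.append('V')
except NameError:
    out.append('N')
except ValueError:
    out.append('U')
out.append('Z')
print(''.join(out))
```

Execution trace: 'H' (try body) → 'V' (try body, no exception) → 'Z' (after the try/except). Output: HVZ

Answer: HVZ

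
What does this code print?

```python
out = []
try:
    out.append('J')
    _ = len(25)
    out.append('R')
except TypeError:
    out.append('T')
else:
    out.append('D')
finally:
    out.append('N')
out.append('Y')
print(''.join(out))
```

Execution trace: 'J' (try body) → 'T' (except TypeError) → 'N' (finally) → 'Y' (after the try/except). Output: JTNY

Answer: JTNY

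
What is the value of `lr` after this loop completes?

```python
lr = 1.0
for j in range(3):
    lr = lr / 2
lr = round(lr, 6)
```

Halving LR 3 times: 1 / 2^3
`lr` takes the values: 1.0 → 0.5 → 0.25 → 0.125

Answer: 0.125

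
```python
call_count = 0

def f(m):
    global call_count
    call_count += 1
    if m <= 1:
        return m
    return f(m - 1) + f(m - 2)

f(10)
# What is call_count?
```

Calls(m) = 1 + Calls(m-1) + Calls(m-2); Calls(0)=Calls(1)=1. For m=10 this gives 177.

Answer: 177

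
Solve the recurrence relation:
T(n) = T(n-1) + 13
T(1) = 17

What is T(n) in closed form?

Unrolling: T(n) = T(1) + 13·(n-1) = 17 + 13(n-1) = 13n + 4.

Answer: T(n) = 13n + 4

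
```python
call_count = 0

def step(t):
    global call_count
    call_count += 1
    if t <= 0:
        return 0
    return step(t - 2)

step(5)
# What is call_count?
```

Linear recursion stepping by 2: 4 calls from t=5 down to ≤0.

Answer: 4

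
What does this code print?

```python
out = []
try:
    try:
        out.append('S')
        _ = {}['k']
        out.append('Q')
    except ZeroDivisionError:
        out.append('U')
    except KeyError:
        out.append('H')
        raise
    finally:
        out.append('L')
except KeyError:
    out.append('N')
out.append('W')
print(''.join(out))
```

Execution trace: 'S' (inner try body) → 'H' (inner except KeyError) → 'L' (inner finally) → 'N' (outer except KeyError) → 'W' (after the try/except). Output: SHLNW

Answer: SHLNW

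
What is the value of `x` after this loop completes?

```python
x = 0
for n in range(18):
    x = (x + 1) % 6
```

Increment mod 6, 18 times = 0
`x` takes the values: 0 → 1 → 2 → 3 → 4 → 5 → 0 → 1 → 2 → 3 → 4 → 5 → 0 → 1 → 2 → 3 → 4 → 5 → 0

Answer: 0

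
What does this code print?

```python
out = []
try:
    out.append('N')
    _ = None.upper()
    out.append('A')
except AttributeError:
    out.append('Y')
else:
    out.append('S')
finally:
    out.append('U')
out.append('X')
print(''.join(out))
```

Execution trace: 'N' (try body) → 'Y' (except AttributeError) → 'U' (finally) → 'X' (after the try/except). Output: NYUX

Answer: NYUX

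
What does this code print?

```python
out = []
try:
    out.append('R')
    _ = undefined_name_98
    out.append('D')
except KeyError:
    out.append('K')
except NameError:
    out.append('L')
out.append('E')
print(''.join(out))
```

Execution trace: 'R' (try body) → 'L' (except NameError) → 'E' (after the try/except). Output: RLE

Answer: RLE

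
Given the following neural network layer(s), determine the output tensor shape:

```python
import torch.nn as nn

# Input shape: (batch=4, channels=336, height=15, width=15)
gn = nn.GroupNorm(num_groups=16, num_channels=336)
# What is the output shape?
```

Input: (4, 336, 15, 15) -> Output: (4, 336, 15, 15)

Answer: (4, 336, 15, 15)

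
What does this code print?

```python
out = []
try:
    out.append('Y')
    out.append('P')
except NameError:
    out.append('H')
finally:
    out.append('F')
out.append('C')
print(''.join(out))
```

Execution trace: 'Y' (try body) → 'P' (try body, no exception) → 'F' (finally) → 'C' (after the try/except). Output: YPFC

Answer: YPFC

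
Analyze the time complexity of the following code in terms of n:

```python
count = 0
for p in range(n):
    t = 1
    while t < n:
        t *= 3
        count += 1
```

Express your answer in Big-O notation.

Each loop level contributes: n × log n. Multiplying the contributions gives O(n log n).

Answer: O(n log n)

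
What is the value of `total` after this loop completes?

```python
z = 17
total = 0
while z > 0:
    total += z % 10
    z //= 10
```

Sum digits of 17
`total` takes the values: 0 → 7 → 8

Answer: 8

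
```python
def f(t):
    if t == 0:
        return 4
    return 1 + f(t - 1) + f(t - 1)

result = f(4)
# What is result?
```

f(t) = 1 + 2·f(t-1), f(0)=4. Closed form: (4+1)·2^4 - 1 = 79.

Answer: 79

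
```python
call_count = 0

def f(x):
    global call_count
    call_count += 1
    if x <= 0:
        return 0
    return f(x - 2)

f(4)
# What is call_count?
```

Linear recursion stepping by 2: 3 calls from x=4 down to ≤0.

Answer: 3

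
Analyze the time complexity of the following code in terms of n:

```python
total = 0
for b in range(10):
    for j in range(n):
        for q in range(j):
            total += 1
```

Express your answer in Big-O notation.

Each loop level contributes: 1 × n × n. Multiplying the contributions gives O(n^2).

Answer: O(n^2)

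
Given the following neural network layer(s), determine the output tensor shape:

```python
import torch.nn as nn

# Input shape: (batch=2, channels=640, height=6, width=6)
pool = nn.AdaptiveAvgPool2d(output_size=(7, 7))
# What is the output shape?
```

Input: (2, 640, 6, 6) -> Output: (2, 640, 7, 7)

Answer: (2, 640, 7, 7)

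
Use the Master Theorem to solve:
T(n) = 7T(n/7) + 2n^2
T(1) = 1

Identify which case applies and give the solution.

a=7, b=7, f(n)=2n^2. log_7(7) = 1. Since c=2 > 1 and the regularity condition holds (7(n/7)^2 = (7/7^2)n^2 with 7/7^2 < 1), Case 3 applies: T(n) = Θ(f(n)) = O(n^2).

Answer: O(n^2) - Case 3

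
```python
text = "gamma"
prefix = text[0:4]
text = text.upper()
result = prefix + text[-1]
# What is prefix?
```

Trace:
`text = "gamma"` → text = 'gamma'
`prefix = text[0:4]` → prefix = 'gamm'
`text = text.upper()` → text = 'GAMMA'
`result = prefix + text[-1]` → result = 'gammA'
So prefix = 'gamm'

Answer: 'gamm'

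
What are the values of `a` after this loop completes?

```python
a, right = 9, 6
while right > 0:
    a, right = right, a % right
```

GCD of 9 and 6
`a` takes the values: 9 → 6 → 3

Answer: 3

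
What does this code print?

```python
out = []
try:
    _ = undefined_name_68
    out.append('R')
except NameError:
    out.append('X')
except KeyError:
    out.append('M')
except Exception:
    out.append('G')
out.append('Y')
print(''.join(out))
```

Execution trace: 'X' (except NameError) → 'Y' (after the try/except). Output: XY

Answer: XY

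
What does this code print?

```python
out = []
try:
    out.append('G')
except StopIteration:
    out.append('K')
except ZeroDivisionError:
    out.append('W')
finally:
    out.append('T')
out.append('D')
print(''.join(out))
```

Execution trace: 'G' (try body, no exception) → 'T' (finally) → 'D' (after the try/except). Output: GTD

Answer: GTD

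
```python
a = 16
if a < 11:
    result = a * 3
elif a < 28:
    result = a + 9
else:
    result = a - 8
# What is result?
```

Trace:
`a = 16` → a = 16
`if a < 11: ...` → a < 11 is False, a < 28 is True → result = 25
So result = 25

Answer: 25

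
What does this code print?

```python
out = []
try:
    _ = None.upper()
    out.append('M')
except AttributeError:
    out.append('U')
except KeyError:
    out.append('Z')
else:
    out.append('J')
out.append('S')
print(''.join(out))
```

Execution trace: 'U' (except AttributeError) → 'S' (after the try/except). Output: US

Answer: US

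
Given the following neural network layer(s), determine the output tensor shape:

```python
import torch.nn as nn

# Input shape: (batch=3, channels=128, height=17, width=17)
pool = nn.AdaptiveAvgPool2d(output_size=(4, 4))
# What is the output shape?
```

Input: (3, 128, 17, 17) -> Output: (3, 128, 4, 4)

Answer: (3, 128, 4, 4)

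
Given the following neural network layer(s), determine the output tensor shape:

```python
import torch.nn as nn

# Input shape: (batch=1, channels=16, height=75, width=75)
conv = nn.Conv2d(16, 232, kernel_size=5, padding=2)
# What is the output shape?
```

Input: (1, 16, 75, 75) -> Output: (1, 232, 75, 75)

Answer: (1, 232, 75, 75)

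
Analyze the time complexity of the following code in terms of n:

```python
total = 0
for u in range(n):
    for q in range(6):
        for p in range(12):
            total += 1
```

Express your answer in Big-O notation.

Each loop level contributes: n × 1 × 1. Multiplying the contributions gives O(n).

Answer: O(n)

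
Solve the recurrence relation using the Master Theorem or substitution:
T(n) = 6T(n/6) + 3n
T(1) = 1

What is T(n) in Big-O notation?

By Master Theorem: a=6, b=6, f(n)=3n. Since log_6(6) = 1 and f(n) = Θ(n^1), Case 2 applies. T(n) = O(n log n).

Answer: O(n log n)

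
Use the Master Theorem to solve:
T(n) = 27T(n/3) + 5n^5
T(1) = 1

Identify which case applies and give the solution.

a=27, b=3, f(n)=5n^5. log_3(27) = 3. Since c=5 > 3 and the regularity condition holds (27(n/3)^5 = (27/3^5)n^5 with 27/3^5 < 1), Case 3 applies: T(n) = Θ(f(n)) = O(n^5).

Answer: O(n^5) - Case 3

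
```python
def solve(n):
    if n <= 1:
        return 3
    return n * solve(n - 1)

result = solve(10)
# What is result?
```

solve(10) = 10 * 9 * 8 * 7 * 6 * 5 * 4 * 3 * 2 * 3 = 10886400

Answer: 10886400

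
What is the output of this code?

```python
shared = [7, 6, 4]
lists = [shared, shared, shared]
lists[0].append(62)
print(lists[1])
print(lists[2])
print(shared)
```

Key concept: list of same reference.
Step by step:
`shared = [7, 6, 4]` → shared = [7, 6, 4]
`lists = [shared, shared, shared]` → lists = [[7, 6, 4], [7, 6, 4], [7, 6, 4]]
`lists[0].append(62)` → shared = [7, 6, 4, 62]; lists = [[7, 6, 4, 62], [7, 6, 4, 62], [7, 6, 4, 62]]
`print(lists[1])` → prints [7, 6, 4, 62]
`print(lists[2])` → prints [7, 6, 4, 62]
`print(shared)` → prints [7, 6, 4, 62]

Answer:
[7, 6, 4, 62]
[7, 6, 4, 62]
[7, 6, 4, 62]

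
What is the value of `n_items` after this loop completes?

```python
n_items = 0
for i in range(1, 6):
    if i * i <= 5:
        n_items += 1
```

Count numbers where i² ≤ 5
`n_items` takes the values: 0 → 1 → 2

Answer: 2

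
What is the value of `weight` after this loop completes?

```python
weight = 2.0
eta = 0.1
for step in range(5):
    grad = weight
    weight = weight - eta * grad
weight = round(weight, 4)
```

Gradient descent: w = 2.0 * (1 - 0.1)^5
`weight` takes the values: 2.0 → 1.8 → 1.62 → 1.458 → 1.3122 → 1.18098 → 1.181

Answer: 1.181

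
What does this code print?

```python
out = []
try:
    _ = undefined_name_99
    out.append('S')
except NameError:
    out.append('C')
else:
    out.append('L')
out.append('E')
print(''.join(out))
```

Execution trace: 'C' (except NameError) → 'E' (after the try/except). Output: CE

Answer: CE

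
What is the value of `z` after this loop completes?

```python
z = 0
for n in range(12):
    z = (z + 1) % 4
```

Increment mod 4, 12 times = 0
`z` takes the values: 0 → 1 → 2 → 3 → 0 → 1 → 2 → 3 → 0 → 1 → 2 → 3 → 0

Answer: 0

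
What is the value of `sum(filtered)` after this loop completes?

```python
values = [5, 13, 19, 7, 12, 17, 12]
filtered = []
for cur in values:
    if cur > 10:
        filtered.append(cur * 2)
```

Sum of doubled values > 10
`filtered` takes the values: [] → [26] → [26, 38] → [26, 38, 24] → [26, 38, 24, 34] → [26, 38, 24, 34, 24]
So `sum(filtered)` = 146

Answer: 146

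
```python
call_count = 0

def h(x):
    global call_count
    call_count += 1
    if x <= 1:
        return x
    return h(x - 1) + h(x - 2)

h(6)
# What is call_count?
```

Calls(x) = 1 + Calls(x-1) + Calls(x-2); Calls(0)=Calls(1)=1. For x=6 this gives 25.

Answer: 25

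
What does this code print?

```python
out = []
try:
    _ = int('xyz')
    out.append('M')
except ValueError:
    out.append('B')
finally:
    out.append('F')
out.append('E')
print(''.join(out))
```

Execution trace: 'B' (except ValueError) → 'F' (finally) → 'E' (after the try/except). Output: BFE

Answer: BFE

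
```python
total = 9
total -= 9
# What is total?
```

Trace:
`total = 9` → total = 9
`total -= 9` → total = 0
So total = 0

Answer: 0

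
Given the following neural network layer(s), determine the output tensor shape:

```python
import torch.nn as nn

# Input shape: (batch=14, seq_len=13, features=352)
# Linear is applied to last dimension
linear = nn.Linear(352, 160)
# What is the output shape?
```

Input: (14, 13, 352) -> Output: (14, 13, 160)

Answer: (14, 13, 160)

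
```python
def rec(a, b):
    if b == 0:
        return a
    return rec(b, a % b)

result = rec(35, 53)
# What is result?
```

rec(35, 53) -> rec(53, 35) -> rec(35, 18) -> rec(18, 17) -> rec(17, 1) -> rec(1, 0) -> 1

Answer: 1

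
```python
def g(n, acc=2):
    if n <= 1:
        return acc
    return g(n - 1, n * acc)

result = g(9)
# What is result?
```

Accumulator trace (n, acc): (9, 2) -> (8, 18) -> (7, 144) -> (6, 1008) -> (5, 6048) -> (4, 30240) -> (3, 120960) -> (2, 362880) -> (1, 725760) -> return 725760

Answer: 725760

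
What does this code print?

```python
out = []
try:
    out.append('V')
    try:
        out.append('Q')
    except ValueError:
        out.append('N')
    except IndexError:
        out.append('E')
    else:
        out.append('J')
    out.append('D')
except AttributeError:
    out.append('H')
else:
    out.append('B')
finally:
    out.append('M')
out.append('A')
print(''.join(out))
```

Execution trace: 'V' (try body) → 'Q' (inner try body, no exception) → 'J' (inner else) → 'D' (try body, no exception) → 'B' (else) → 'M' (finally) → 'A' (after the try/except). Output: VQJDBMA

Answer: VQJDBMA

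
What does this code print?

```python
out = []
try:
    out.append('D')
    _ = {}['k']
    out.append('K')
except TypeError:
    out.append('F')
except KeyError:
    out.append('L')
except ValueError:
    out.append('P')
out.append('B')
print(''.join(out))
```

Execution trace: 'D' (try body) → 'L' (except KeyError) → 'B' (after the try/except). Output: DLB

Answer: DLB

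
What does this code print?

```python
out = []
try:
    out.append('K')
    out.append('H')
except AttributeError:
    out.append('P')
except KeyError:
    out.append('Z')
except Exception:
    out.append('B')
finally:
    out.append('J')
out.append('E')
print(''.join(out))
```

Execution trace: 'K' (try body) → 'H' (try body, no exception) → 'J' (finally) → 'E' (after the try/except). Output: KHJE

Answer: KHJE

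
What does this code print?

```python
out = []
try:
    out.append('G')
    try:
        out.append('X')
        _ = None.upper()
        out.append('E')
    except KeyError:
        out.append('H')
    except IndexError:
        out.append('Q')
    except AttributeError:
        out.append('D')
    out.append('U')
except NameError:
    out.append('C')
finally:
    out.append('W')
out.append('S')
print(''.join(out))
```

Execution trace: 'G' (try body) → 'X' (inner try body) → 'D' (inner except AttributeError) → 'U' (try body, no exception) → 'W' (finally) → 'S' (after the try/except). Output: GXDUWS

Answer: GXDUWS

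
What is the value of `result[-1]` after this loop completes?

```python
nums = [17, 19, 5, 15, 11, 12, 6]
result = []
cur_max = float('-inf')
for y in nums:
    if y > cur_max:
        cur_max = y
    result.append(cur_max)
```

Running max ends at 19
`result` takes the values: [] → [17] → [17, 19] → [17, 19, 19] → [17, 19, 19, 19] → [17, 19, 19, 19, 19] → [17, 19, 19, 19, 19, 19] → [17, 19, 19, 19, 19, 19, 19]
So `result[-1]` = 19

Answer: 19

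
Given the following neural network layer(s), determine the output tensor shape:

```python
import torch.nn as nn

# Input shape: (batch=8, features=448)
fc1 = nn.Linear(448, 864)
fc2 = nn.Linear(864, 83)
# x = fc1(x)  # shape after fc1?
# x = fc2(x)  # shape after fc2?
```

Input: (8, 448) -> after fc1: (8, 864) -> Output: (8, 83)

Answer: (8, 83)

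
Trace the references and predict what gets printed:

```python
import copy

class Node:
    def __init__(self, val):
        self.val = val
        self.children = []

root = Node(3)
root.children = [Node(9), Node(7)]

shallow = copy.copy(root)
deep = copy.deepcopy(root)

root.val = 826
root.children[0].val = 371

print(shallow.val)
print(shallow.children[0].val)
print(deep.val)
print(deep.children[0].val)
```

Key concept: deep copy with custom objects.
Step by step:
`root = Node(3)` → root = Node(val=3, children=[])
`root.children = [Node(9), Node(7)]` → root = Node(val=3, children=[Node(val=9, children=[]), Node(val=7, children=[])])
`shallow = copy.copy(root)` → shallow = Node(val=3, children=[Node(val=9, children=[]), Node(val=7, children=[])])
`deep = copy.deepcopy(root)` → deep = Node(val=3, children=[Node(val=9, children=[]), Node(val=7, children=[])])
`root.val = 826` → root = Node(val=826, children=[Node(val=9, children=[]), Node(val=7, children=[])])
`root.children[0].val = 371` → root = Node(val=826, children=[Node(val=371, children=[]), Node(val=7, children=[])]); shallow = Node(val=3, children=[Node(val=371, children=[]), Node(val=7, children=[])])
`print(shallow.val)` → prints 3
`print(shallow.children[0].val)` → prints 371
`print(deep.val)` → prints 3
`print(deep.children[0].val)` → prints 9

Answer:
3
371
3
9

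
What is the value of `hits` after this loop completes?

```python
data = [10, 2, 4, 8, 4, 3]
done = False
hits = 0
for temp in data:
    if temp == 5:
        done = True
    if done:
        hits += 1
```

Count elements after first 5 in [10, 2, 4, 8, 4, 3]
`hits` takes the values: 0

Answer: 0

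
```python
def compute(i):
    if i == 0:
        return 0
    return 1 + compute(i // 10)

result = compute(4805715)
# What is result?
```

Count of digits of 4805715: 7

Answer: 7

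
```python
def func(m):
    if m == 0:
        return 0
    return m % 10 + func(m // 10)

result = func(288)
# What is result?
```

Sum of digits of 288: 8 + 8 + 2 = 18

Answer: 18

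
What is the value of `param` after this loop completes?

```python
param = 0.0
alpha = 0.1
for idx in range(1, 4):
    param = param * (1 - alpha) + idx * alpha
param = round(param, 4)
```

Moving average with lr=0.1
`param` takes the values: 0.0 → 0.1 → 0.29 → 0.561

Answer: 0.561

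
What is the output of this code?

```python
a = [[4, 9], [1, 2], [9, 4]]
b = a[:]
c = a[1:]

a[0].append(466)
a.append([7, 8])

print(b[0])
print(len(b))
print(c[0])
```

Key concept: slice with nested mutation.
Step by step:
`a = [[4, 9], [1, 2], [9, 4]]` → a = [[4, 9], [1, 2], [9, 4]]
`b = a[:]` → b = [[4, 9], [1, 2], [9, 4]]
`c = a[1:]` → c = [[1, 2], [9, 4]]
`a[0].append(466)` → a = [[4, 9, 466], [1, 2], [9, 4]]; b = [[4, 9, 466], [1, 2], [9, 4]]
`a.append([7, 8])` → a = [[4, 9, 466], [1, 2], [9, 4], [7, 8]]
`print(b[0])` → prints [4, 9, 466]
`print(len(b))` → prints 3
`print(c[0])` → prints [1, 2]

Answer:
[4, 9, 466]
3
[1, 2]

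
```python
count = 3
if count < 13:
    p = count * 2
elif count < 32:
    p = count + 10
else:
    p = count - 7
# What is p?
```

Trace:
`count = 3` → count = 3
`if count < 13: ...` → count < 13 is True → p = 6
So p = 6

Answer: 6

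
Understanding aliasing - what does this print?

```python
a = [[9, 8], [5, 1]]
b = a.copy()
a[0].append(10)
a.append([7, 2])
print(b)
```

Key concept: shallow copy with nested lists.
Step by step:
`a = [[9, 8], [5, 1]]` → a = [[9, 8], [5, 1]]
`b = a.copy()` → b = [[9, 8], [5, 1]]
`a[0].append(10)` → a = [[9, 8, 10], [5, 1]]; b = [[9, 8, 10], [5, 1]]
`a.append([7, 2])` → a = [[9, 8, 10], [5, 1], [7, 2]]
`print(b)` → prints [[9, 8, 10], [5, 1]]

Answer: [[9, 8, 10], [5, 1]]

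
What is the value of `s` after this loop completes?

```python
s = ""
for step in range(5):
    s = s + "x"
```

Repeat 'x' 5 times
`s` takes the values: "" → "x" → "xx" → "xxx" → "xxxx" → "xxxxx"

Answer: "xxxxx"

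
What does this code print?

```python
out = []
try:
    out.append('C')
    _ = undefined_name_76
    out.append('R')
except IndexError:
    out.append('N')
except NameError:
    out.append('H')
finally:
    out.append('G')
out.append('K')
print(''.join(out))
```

Execution trace: 'C' (try body) → 'H' (except NameError) → 'G' (finally) → 'K' (after the try/except). Output: CHGK

Answer: CHGK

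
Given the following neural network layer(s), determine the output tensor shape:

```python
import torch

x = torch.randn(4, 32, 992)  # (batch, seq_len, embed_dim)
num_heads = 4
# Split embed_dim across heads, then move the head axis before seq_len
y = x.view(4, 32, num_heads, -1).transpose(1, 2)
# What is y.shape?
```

Input: (4, 32, 992) -> head_dim = 992 // 4 = 248; after view: (4, 32, 4, 248) -> after transpose(1, 2): (4, 4, 32, 248) -> Output: (4, 4, 32, 248)

Answer: (4, 4, 32, 248)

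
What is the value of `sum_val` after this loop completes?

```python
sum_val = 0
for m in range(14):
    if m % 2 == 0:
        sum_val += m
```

Sum of even numbers 0 to 13
`sum_val` takes the values: 0 → 2 → 6 → 12 → 20 → 30 → 42

Answer: 42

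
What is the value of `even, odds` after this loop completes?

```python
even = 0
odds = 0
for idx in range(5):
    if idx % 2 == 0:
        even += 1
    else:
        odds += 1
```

Count evens and odds in range(5)
`even, odds` takes the values: (0, 0) → (1, 0) → (1, 1) → (2, 1) → (2, 2) → (3, 2)

Answer: 3, 2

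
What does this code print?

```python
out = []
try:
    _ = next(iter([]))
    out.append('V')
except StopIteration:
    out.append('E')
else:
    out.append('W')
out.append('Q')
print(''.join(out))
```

Execution trace: 'E' (except StopIteration) → 'Q' (after the try/except). Output: EQ

Answer: EQ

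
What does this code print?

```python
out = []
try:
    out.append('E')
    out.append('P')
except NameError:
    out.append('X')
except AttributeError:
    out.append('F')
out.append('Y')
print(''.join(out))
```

Execution trace: 'E' (try body) → 'P' (try body, no exception) → 'Y' (after the try/except). Output: EPY

Answer: EPY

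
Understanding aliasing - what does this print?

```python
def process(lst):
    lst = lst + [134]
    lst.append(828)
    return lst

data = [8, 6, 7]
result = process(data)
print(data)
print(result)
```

Key concept: rebinding parameter vs mutation.
Step by step:
`data = [8, 6, 7]` → data = [8, 6, 7]
`result = process(data)` → result = [8, 6, 7, 134, 828]
`print(data)` → prints [8, 6, 7]
`print(result)` → prints [8, 6, 7, 134, 828]

Answer:
[8, 6, 7]
[8, 6, 7, 134, 828]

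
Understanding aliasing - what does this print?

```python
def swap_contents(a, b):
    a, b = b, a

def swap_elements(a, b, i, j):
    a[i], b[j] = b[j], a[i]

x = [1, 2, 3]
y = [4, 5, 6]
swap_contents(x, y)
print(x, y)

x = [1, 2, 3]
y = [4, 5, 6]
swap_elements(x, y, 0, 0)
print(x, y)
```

Key concept: parameter rebinding vs mutation.
Step by step:
`x = [1, 2, 3]` → x = [1, 2, 3]
`y = [4, 5, 6]` → y = [4, 5, 6]
`swap_contents(x, y)` → no visible change to tracked variables
`print(x, y)` → prints [1, 2, 3] [4, 5, 6]
`x = [1, 2, 3]` → x = [1, 2, 3]
`y = [4, 5, 6]` → y = [4, 5, 6]
`swap_elements(x, y, 0, 0)` → x = [4, 2, 3]; y = [1, 5, 6]
`print(x, y)` → prints [4, 2, 3] [1, 5, 6]

Answer:
[1, 2, 3] [4, 5, 6]
[4, 2, 3] [1, 5, 6]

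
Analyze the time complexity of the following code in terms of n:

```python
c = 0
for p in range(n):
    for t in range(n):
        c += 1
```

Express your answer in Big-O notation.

Each loop level contributes: n × n. Multiplying the contributions gives O(n^2).

Answer: O(n^2)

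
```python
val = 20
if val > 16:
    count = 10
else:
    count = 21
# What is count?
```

Trace:
`val = 20` → val = 20
`if val > 16: ...` → val > 16 is True → count = 10
So count = 10

Answer: 10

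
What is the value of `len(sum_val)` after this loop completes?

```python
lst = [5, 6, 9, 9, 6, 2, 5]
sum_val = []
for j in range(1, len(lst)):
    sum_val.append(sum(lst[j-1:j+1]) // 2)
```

Number of 2-element averages
`sum_val` takes the values: [] → [5] → [5, 7] → [5, 7, 9] → [5, 7, 9, 7] → [5, 7, 9, 7, 4] → [5, 7, 9, 7, 4, 3]
So `len(sum_val)` = 6

Answer: 6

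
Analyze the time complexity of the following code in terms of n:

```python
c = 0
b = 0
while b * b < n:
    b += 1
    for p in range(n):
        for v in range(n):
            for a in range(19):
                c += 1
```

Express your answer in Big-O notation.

Each loop level contributes: √n × n × n × 1. Multiplying the contributions gives O(n^2√n).

Answer: O(n^2√n)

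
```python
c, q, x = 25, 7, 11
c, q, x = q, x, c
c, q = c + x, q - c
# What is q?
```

Trace:
`c, q, x = 25, 7, 11` → c = 25; q = 7; x = 11
`c, q, x = q, x, c` → c = 7; q = 11; x = 25
`c, q = c + x, q - c` → c = 32; q = 4
So q = 4

Answer: 4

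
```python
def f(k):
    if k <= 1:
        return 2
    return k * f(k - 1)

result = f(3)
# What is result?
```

f(3) = 3 * 2 * 2 = 12

Answer: 12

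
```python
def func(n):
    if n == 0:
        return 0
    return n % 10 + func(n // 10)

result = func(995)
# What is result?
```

Sum of digits of 995: 5 + 9 + 9 = 23

Answer: 23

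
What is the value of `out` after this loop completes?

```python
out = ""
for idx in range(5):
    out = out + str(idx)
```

Concatenate digits 0 to 4
`out` takes the values: "" → "0" → "01" → "012" → "0123" → "01234"

Answer: "01234"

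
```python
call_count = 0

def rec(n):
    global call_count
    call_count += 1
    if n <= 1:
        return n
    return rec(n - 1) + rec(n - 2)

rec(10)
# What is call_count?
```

Calls(n) = 1 + Calls(n-1) + Calls(n-2); Calls(0)=Calls(1)=1. For n=10 this gives 177.

Answer: 177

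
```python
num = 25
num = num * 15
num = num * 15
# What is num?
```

Trace:
`num = 25` → num = 25
`num = num * 15` → num = 375
`num = num * 15` → num = 5625
So num = 5625

Answer: 5625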